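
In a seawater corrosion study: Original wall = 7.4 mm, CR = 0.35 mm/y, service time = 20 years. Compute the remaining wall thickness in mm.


Remaining wall = original − CR × time
t = 7.4 − 0.35*20 = 7.4 − 7.0 = 0.4 mm

0.4 mm


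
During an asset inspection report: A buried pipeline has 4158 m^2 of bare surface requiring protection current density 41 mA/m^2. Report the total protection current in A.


I = area * current density, then convert mA → A (÷1000)
I = 4158 * 41 / 1000 = 170.48 A

170.48 A


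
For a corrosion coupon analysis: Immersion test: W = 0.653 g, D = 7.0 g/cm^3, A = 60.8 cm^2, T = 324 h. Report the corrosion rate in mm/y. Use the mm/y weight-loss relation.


Apply the mm/y weight-loss relation: CR = 87600 * W / (D * A * T)
Numerator: 87600 * 0.653 = 57202.8
Denominator: 7.0 * 60.8 * 324 = 137894.4
CR = 57202.8 / 137894.4 = 0.41483 mm/y

0.41483 mm/y


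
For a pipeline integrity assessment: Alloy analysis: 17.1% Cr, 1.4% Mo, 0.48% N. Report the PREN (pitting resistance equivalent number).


Apply the PREN formula: PREN = Cr + 3.3*Mo + 16*N
PREN = 17.1 + 3.3*1.4 + 16*0.48
PREN = 17.1 + 4.62 + 7.68 = 29.4

29.4


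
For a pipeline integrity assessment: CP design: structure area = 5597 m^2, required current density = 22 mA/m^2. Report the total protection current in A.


I = area * current density, then convert mA → A (÷1000)
I = 5597 * 22 / 1000 = 123.13 A

123.13 A


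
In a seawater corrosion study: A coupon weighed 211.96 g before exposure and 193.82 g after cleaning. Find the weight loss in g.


Weight loss = initial − final
WL = 211.96 − 193.82 = 18.14 g

18.14 g


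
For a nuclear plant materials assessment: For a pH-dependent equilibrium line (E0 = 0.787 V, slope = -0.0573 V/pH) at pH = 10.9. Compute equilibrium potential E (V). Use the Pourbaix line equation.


Apply the Pourbaix line equation: E = E0 + slope*pH
E = 0.787 + (-0.0573)*10.9 = 0.787 + (-0.62457) = 0.16243 V
Rounded to 3 decimal places: E = 0.162 V

0.162 V


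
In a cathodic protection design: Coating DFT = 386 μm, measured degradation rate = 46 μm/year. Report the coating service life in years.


Service life = thickness / degradation rate
Life = 386 / 46 = 8.4 years

8.4 years


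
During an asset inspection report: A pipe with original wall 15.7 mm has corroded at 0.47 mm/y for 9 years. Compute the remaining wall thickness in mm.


Remaining wall = original − CR × time
t = 15.7 − 0.47*9 = 15.7 − 4.23 = 11.47 mm

11.47 mm


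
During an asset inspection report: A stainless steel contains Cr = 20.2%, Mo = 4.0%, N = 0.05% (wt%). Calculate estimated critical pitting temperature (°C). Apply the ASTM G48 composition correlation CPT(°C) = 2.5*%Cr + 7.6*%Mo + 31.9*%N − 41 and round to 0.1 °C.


Apply the ASTM G48 empirical CPT estimate: CPT(°C) = 2.5*%Cr + 7.6*%Mo + 31.9*%N − 41
2.5*20.2 = 50.5; 7.6*4.0 = 30.4; 31.9*0.05 = 1.595
CPT = 50.5 + 30.4 + 1.595 − 41 = 41.495 °C
Rounded to 0.1 °C: CPT ≈ 41.5 °C

41.5 °C


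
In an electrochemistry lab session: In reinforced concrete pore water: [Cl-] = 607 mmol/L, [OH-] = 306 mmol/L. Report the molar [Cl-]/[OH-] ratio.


Threshold parameter = [Cl-] / [OH-] (molar basis; both in mmol/L, so units cancel)
Ratio = 607 / 306 = 1.98

1.98


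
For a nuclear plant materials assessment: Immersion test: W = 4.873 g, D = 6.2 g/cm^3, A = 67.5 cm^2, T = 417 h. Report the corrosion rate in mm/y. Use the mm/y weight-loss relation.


Apply the mm/y weight-loss relation: CR = 87600 * W / (D * A * T)
Numerator: 87600 * 4.873 = 426874.8
Denominator: 6.2 * 67.5 * 417 = 174514.5
CR = 426874.8 / 174514.5 = 2.44607 mm/y

2.44607 mm/y


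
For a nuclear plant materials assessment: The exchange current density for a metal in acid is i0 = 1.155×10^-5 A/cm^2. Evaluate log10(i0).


i0 = 1.155×10^-5 A/cm^2
log10(i0) = -4.937

-4.937


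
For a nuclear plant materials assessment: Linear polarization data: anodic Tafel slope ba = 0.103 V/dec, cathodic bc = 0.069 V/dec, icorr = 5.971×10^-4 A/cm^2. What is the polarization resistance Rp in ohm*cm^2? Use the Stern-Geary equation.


Apply the Stern-Geary equation: Rp = ba*bc / (2.303*icorr*(ba+bc))
ba*bc = 0.103*0.069 = 0.007107
ba+bc = 0.172; 2.303*icorr*(ba+bc) = 2.303*5.971×10^-4*0.172 = 2.3652086×10^-4
Rp = 0.007107 / 2.3652086×10^-4 = 30.0 ohm*cm^2

30.0 ohm*cm^2


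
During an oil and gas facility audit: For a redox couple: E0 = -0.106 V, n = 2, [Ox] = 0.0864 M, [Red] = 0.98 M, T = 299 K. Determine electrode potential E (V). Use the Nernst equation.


Apply the Nernst equation: E = E0 + (RT/nF)*ln([Ox]/[Red])
Step 1: RT/nF = 8.314*299/(2*96485) = 0.01288224 V
Step 2: [Ox]/[Red] = 0.0864/0.98 = 0.088163
Step 3: ln(0.088163) = -2.428568
Step 4: correction = 0.01288224 * -2.428568 = -0.031 V
E = -0.106 + -0.031 = -0.137 V

-0.137 V


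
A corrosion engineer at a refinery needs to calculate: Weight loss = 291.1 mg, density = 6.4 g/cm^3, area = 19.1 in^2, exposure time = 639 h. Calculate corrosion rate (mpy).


Apply the mpy weight-loss relation: CR = 534 * W / (D * A * T)
Numerator: 534 * 291.1 = 155447.4
Denominator: 6.4 * 19.1 * 639 = 78111.36
CR = 155447.4 / 78111.36 = 1.99007 mpy

1.99007 mpy


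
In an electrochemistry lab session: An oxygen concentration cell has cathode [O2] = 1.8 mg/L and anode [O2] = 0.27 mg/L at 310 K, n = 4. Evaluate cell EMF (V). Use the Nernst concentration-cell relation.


Apply the Nernst concentration-cell relation: E = (RT/nF)*ln(C_cathode/C_anode)
RT/nF = 8.314*310/(4*96485) = 0.00667808 V
ln(1.8/0.27) = 1.89712
E = 0.00667808 * 1.89712 = 0.01267 V

0.01267 V


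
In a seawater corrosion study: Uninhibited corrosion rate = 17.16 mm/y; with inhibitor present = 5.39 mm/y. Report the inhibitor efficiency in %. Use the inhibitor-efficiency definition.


Apply the inhibitor-efficiency definition: IE = (CR_blank − CR_inh)/CR_blank × 100
IE = (17.16 − 5.39) / 17.16 × 100
IE = 11.77 / 17.16 × 100 = 68.6 %

68.6 %


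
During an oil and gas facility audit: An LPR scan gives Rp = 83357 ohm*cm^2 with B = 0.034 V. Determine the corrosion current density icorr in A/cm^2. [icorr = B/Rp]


Apply the Stern-Geary relation: icorr = B / Rp
icorr = 0.034 / 83357 = 4.079×10^-7 A/cm^2

4.079×10^-7 A/cm^2


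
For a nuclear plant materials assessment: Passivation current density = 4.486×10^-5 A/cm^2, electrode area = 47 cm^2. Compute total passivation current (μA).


I = i_pass * A, then convert A → μA (×10^6)
I = 4.486×10^-5 * 47 * 10^6 = 2108.42 μA

2108.42 μA


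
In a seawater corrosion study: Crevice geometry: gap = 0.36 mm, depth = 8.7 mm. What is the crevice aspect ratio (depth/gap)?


Aspect ratio = depth / gap
Ratio = 8.7 / 0.36 = 24.2

24.2


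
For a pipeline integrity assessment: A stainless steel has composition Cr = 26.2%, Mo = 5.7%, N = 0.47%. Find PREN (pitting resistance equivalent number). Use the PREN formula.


Apply the PREN formula: PREN = Cr + 3.3*Mo + 16*N
PREN = 26.2 + 3.3*5.7 + 16*0.47
PREN = 26.2 + 18.81 + 7.52 = 52.53

52.53


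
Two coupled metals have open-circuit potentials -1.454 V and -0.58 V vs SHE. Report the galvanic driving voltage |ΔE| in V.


Driving voltage is the absolute potential difference.
|ΔE| = |-1.454 − (-0.58)| = 0.874 V

0.874 V


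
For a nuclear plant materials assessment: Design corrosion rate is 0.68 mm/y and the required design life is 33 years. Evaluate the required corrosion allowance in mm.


Corrosion allowance = CR × design life
CA = 0.68 * 33 = 22.44 mm

22.44 mm


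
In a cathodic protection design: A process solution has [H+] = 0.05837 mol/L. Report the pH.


pH = −log10[H+]
pH = −log10(0.05837) = 1.23

1.23


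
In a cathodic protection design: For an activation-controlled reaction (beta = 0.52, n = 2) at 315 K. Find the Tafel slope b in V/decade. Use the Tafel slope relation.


Apply the Tafel slope relation: b = 2.303*R*T/(beta*n*F)
Numerator: 2.303 * 8.314 * 315 = 6031.35
Denominator: 0.52 * 2 * 96485 = 100344.4
b = 6031.35 / 100344.4 = 0.06 V/decade

0.06 V/decade


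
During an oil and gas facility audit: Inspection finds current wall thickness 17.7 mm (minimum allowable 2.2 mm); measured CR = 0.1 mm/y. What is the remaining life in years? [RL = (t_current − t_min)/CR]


Apply the remaining-life relation: RL = (t_current − t_min) / CR
RL = (17.7 − 2.2) / 0.1 = 15.5 / 0.1 = 155.0 years

155.0 years


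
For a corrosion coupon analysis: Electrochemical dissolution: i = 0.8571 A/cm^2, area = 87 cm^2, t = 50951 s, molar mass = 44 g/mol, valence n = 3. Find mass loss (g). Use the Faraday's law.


Apply Faraday's law: m = i*A*t*M / (n*F)
Total charge passed Q = i*A*t = 0.8571*87*50951 = 3799298.8827 C
m = Q*M/(n*F) = 3799298.8827*44/(3*96485) = 577.5307 g

577.5307 g


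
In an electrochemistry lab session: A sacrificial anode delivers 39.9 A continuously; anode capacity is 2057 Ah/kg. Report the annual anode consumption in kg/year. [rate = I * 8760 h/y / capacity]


Annual consumption = current * hours per year / capacity
Rate = 39.9 * 8760 / 2057 = 169.9 kg/year

169.9 kg/year


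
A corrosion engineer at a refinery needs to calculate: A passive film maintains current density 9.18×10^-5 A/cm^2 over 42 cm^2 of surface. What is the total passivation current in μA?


I = i_pass * A, then convert A → μA (×10^6)
I = 9.18×10^-5 * 42 * 10^6 = 3855.6 μA

3855.6 μA


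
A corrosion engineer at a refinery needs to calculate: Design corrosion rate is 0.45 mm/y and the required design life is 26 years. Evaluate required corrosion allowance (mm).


Corrosion allowance = CR × design life
CA = 0.45 * 26 = 11.7 mm

11.7 mm


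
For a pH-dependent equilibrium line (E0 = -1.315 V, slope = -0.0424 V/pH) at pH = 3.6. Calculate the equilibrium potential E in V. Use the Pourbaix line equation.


Apply the Pourbaix line equation: E = E0 + slope*pH
E = -1.315 + (-0.0424)*3.6 = -1.315 + (-0.15264) = -1.46764 V
Rounded to 4 decimal places: E = -1.4676 V

-1.4676 V


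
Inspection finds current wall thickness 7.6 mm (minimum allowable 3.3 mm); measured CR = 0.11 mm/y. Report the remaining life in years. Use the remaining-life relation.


Apply the remaining-life relation: RL = (t_current − t_min) / CR
RL = (7.6 − 3.3) / 0.11 = 4.3 / 0.11 = 39.1 years

39.1 years


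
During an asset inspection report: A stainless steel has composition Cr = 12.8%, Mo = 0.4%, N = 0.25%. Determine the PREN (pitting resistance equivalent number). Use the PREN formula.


Apply the PREN formula: PREN = Cr + 3.3*Mo + 16*N
PREN = 12.8 + 3.3*0.4 + 16*0.25
PREN = 12.8 + 1.32 + 4.0 = 18.12

18.12


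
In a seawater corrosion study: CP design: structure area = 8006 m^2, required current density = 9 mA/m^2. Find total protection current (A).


I = area * current density, then convert mA → A (÷1000)
I = 8006 * 9 / 1000 = 72.05 A

72.05 A


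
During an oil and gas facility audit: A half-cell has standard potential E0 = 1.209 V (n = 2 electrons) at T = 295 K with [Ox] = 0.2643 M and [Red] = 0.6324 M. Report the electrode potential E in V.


Apply the Nernst equation: E = E0 + (RT/nF)*ln([Ox]/[Red])
Step 1: RT/nF = 8.314*295/(2*96485) = 0.0127099 V
Step 2: [Ox]/[Red] = 0.2643/0.6324 = 0.417932
Step 3: ln(0.417932) = -0.872437
Step 4: correction = 0.0127099 * -0.872437 = -0.011 V
E = 1.209 + -0.011 = 1.198 V

1.198 V


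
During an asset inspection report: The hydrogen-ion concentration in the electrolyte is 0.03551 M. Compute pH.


pH = −log10[H+]
pH = −log10(0.03551) = 1.45

1.45


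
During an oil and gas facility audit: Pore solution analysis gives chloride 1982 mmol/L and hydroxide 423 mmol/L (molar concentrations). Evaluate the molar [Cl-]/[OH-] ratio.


Threshold parameter = [Cl-] / [OH-] (molar basis; both in mmol/L, so units cancel)
Ratio = 1982 / 423 = 4.69

4.69


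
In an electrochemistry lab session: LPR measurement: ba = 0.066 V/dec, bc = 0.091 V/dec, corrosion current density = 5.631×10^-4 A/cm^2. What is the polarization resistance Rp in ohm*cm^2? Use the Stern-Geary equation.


Apply the Stern-Geary equation: Rp = ba*bc / (2.303*icorr*(ba+bc))
ba*bc = 0.066*0.091 = 0.006006
ba+bc = 0.157; 2.303*icorr*(ba+bc) = 2.303*5.631×10^-4*0.157 = 2.0360063×10^-4
Rp = 0.006006 / 2.0360063×10^-4 = 29.5 ohm*cm^2

29.5 ohm*cm^2


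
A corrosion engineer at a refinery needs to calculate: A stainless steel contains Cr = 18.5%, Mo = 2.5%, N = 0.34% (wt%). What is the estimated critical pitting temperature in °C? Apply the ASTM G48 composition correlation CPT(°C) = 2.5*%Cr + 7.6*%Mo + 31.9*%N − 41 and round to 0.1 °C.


Apply the ASTM G48 empirical CPT estimate: CPT(°C) = 2.5*%Cr + 7.6*%Mo + 31.9*%N − 41
2.5*18.5 = 46.25; 7.6*2.5 = 19; 31.9*0.34 = 10.846
CPT = 46.25 + 19 + 10.846 − 41 = 35.096 °C
Rounded to 0.1 °C: CPT ≈ 35.1 °C

35.1 °C


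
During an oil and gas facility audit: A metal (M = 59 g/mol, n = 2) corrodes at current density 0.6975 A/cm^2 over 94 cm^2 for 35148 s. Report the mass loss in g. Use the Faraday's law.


Apply Faraday's law: m = i*A*t*M / (n*F)
Total charge passed Q = i*A*t = 0.6975*94*35148 = 2304478.62 C
m = Q*M/(n*F) = 2304478.62*59/(2*96485) = 704.5874 g

704.5874 g


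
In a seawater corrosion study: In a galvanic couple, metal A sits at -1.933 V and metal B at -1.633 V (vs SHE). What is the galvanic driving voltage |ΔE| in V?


Driving voltage is the absolute potential difference.
|ΔE| = |-1.933 − (-1.633)| = 0.3 V

0.3 V


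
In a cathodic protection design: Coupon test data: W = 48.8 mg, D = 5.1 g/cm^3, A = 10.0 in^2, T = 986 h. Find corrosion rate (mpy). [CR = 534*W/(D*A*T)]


Apply the mpy weight-loss relation: CR = 534 * W / (D * A * T)
Numerator: 534 * 48.8 = 26059.2
Denominator: 5.1 * 10.0 * 986 = 50286.0
CR = 26059.2 / 50286.0 = 0.51822 mpy

0.51822 mpy


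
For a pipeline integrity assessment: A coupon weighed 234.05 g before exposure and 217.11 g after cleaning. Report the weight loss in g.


Weight loss = initial − final
WL = 234.05 − 217.11 = 16.94 g

16.94 g


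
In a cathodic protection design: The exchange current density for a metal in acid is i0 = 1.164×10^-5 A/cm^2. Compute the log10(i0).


i0 = 1.164×10^-5 A/cm^2
log10(i0) = -4.934

-4.934


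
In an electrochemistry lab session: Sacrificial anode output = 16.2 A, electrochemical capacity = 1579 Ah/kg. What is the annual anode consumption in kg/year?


Annual consumption = current * hours per year / capacity
Rate = 16.2 * 8760 / 1579 = 89.9 kg/year

89.9 kg/year


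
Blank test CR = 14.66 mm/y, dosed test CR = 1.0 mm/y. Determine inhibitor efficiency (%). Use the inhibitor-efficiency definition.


Apply the inhibitor-efficiency definition: IE = (CR_blank − CR_inh)/CR_blank × 100
IE = (14.66 − 1.0) / 14.66 × 100
IE = 13.66 / 14.66 × 100 = 93.2 %

93.2 %


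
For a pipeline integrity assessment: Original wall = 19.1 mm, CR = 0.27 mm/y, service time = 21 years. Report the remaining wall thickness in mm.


Remaining wall = original − CR × time
t = 19.1 − 0.27*21 = 19.1 − 5.67 = 13.43 mm

13.43 mm


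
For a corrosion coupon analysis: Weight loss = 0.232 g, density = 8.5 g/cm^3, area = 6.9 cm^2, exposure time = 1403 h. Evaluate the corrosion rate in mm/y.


Apply the mm/y weight-loss relation: CR = 87600 * W / (D * A * T)
Numerator: 87600 * 0.232 = 20323.2
Denominator: 8.5 * 6.9 * 1403 = 82285.95
CR = 20323.2 / 82285.95 = 0.24698 mm/y

0.24698 mm/y


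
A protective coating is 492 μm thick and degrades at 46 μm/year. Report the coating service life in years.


Service life = thickness / degradation rate
Life = 492 / 46 = 10.7 years

10.7 years


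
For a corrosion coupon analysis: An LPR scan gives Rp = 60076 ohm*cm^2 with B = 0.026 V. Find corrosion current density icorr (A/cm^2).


Apply the Stern-Geary relation: icorr = B / Rp
icorr = 0.026 / 60076 = 4.328×10^-7 A/cm^2

4.328×10^-7 A/cm^2


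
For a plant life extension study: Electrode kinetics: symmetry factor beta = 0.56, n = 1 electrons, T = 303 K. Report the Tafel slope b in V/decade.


Apply the Tafel slope relation: b = 2.303*R*T/(beta*n*F)
Numerator: 2.303 * 8.314 * 303 = 5801.58
Denominator: 0.56 * 1 * 96485 = 54031.6
b = 5801.58 / 54031.6 = 0.107 V/decade

0.107 V/decade


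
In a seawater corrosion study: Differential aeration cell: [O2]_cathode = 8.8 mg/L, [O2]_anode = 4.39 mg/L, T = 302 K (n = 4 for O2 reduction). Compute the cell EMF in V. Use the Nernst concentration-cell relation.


Apply the Nernst concentration-cell relation: E = (RT/nF)*ln(C_cathode/C_anode)
RT/nF = 8.314*302/(4*96485) = 0.00650575 V
ln(8.8/4.39) = 0.69542
E = 0.00650575 * 0.69542 = 0.00452 V

0.00452 V


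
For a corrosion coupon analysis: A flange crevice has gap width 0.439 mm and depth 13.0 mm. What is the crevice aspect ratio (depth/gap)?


Aspect ratio = depth / gap
Ratio = 13.0 / 0.439 = 29.6

29.6


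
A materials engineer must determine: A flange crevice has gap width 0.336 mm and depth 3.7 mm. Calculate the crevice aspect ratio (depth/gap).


Aspect ratio = depth / gap
Ratio = 3.7 / 0.336 = 11.0

11.0


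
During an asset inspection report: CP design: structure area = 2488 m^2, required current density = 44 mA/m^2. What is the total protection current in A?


I = area * current density, then convert mA → A (÷1000)
I = 2488 * 44 / 1000 = 109.47 A

109.47 A


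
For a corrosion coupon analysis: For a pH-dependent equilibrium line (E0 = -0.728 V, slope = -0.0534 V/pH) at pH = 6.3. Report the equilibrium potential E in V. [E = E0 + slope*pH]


Apply the Pourbaix line equation: E = E0 + slope*pH
E = -0.728 + (-0.0534)*6.3 = -0.728 + (-0.33642) = -1.06442 V
Rounded to 3 decimal places: E = -1.064 V

-1.064 V


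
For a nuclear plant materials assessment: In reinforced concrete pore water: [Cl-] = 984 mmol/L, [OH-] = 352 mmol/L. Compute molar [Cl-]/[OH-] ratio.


Threshold parameter = [Cl-] / [OH-] (molar basis; both in mmol/L, so units cancel)
Ratio = 984 / 352 = 2.8

2.8


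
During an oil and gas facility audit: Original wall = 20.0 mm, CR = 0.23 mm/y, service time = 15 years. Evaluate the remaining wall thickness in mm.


Remaining wall = original − CR × time
t = 20.0 − 0.23*15 = 20.0 − 3.45 = 16.55 mm

16.55 mm


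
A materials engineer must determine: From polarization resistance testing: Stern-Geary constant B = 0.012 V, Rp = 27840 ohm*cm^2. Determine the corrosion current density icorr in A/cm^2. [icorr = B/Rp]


Apply the Stern-Geary relation: icorr = B / Rp
icorr = 0.012 / 27840 = 4.31×10^-7 A/cm^2

4.31×10^-7 A/cm^2


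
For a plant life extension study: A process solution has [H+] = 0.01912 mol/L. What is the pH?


pH = −log10[H+]
pH = −log10(0.01912) = 1.72

1.72


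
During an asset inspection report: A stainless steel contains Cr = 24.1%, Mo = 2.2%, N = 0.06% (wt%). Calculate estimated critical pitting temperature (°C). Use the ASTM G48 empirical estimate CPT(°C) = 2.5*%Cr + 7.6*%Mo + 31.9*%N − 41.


Apply the ASTM G48 empirical CPT estimate: CPT(°C) = 2.5*%Cr + 7.6*%Mo + 31.9*%N − 41
2.5*24.1 = 60.25; 7.6*2.2 = 16.72; 31.9*0.06 = 1.914
CPT = 60.25 + 16.72 + 1.914 − 41 = 37.884 °C
Rounded to 0.1 °C: CPT ≈ 37.9 °C

37.9 °C


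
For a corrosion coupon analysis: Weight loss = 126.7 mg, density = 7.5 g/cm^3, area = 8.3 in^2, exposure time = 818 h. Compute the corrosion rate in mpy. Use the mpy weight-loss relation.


Apply the mpy weight-loss relation: CR = 534 * W / (D * A * T)
Numerator: 534 * 126.7 = 67657.8
Denominator: 7.5 * 8.3 * 818 = 50920.5
CR = 67657.8 / 50920.5 = 1.32869 mpy

1.32869 mpy


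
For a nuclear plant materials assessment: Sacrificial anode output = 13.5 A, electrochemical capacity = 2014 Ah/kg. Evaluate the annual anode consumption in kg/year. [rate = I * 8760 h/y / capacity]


Annual consumption = current * hours per year / capacity
Rate = 13.5 * 8760 / 2014 = 58.7 kg/year

58.7 kg/year


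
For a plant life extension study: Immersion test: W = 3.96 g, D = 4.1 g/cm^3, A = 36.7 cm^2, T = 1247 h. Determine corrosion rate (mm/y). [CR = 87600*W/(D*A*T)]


Apply the mm/y weight-loss relation: CR = 87600 * W / (D * A * T)
Numerator: 87600 * 3.96 = 346896.0
Denominator: 4.1 * 36.7 * 1247 = 187636.09
CR = 346896.0 / 187636.09 = 1.84877 mm/y

1.84877 mm/y


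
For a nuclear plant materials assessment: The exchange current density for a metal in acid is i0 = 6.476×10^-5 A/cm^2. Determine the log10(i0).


i0 = 6.476×10^-5 A/cm^2
log10(i0) = -4.189

-4.189


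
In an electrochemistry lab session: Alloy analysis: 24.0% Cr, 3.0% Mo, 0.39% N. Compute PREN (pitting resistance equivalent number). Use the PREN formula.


Apply the PREN formula: PREN = Cr + 3.3*Mo + 16*N
PREN = 24.0 + 3.3*3.0 + 16*0.39
PREN = 24.0 + 9.9 + 6.24 = 40.14

40.14


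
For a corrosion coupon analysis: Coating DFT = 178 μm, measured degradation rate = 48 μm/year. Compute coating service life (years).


Service life = thickness / degradation rate
Life = 178 / 48 = 3.7 years

3.7 years


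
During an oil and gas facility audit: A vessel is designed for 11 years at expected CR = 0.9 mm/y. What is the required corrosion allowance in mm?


Corrosion allowance = CR × design life
CA = 0.9 * 11 = 9.9 mm

9.9 mm


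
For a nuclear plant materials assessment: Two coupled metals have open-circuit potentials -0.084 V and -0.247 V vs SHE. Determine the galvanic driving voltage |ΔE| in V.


Driving voltage is the absolute potential difference.
|ΔE| = |-0.084 − (-0.247)| = 0.163 V

0.163 V


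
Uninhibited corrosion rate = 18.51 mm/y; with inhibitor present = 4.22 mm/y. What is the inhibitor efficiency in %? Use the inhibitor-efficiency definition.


Apply the inhibitor-efficiency definition: IE = (CR_blank − CR_inh)/CR_blank × 100
IE = (18.51 − 4.22) / 18.51 × 100
IE = 14.29 / 18.51 × 100 = 77.2 %

77.2 %


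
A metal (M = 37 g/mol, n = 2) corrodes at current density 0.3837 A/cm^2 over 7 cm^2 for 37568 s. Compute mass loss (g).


Apply Faraday's law: m = i*A*t*M / (n*F)
Total charge passed Q = i*A*t = 0.3837*7*37568 = 100903.8912 C
m = Q*M/(n*F) = 100903.8912*37/(2*96485) = 19.347 g

19.347 g


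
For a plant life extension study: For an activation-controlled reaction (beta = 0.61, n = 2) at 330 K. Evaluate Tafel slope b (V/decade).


Apply the Tafel slope relation: b = 2.303*R*T/(beta*n*F)
Numerator: 2.303 * 8.314 * 330 = 6318.56
Denominator: 0.61 * 2 * 96485 = 117711.7
b = 6318.56 / 117711.7 = 0.054 V/decade

0.054 V/decade


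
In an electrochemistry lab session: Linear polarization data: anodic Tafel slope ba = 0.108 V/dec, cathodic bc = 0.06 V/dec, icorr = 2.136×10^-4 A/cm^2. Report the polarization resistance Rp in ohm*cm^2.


Apply the Stern-Geary equation: Rp = ba*bc / (2.303*icorr*(ba+bc))
ba*bc = 0.108*0.06 = 0.00648
ba+bc = 0.168; 2.303*icorr*(ba+bc) = 2.303*2.136×10^-4*0.168 = 8.2642694×10^-5
Rp = 0.00648 / 8.2642694×10^-5 = 78.41 ohm*cm^2

78.41 ohm*cm^2


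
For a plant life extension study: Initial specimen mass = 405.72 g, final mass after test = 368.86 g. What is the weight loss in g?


Weight loss = initial − final
WL = 405.72 − 368.86 = 36.86 g

36.86 g


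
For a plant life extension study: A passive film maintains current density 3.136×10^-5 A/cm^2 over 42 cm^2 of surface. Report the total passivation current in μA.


I = i_pass * A, then convert A → μA (×10^6)
I = 3.136×10^-5 * 42 * 10^6 = 1317.12 μA

1317.12 μA


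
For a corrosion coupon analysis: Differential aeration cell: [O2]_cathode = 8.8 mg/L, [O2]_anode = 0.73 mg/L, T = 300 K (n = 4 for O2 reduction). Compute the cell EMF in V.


Apply the Nernst concentration-cell relation: E = (RT/nF)*ln(C_cathode/C_anode)
RT/nF = 8.314*300/(4*96485) = 0.00646266 V
ln(8.8/0.73) = 2.48946
E = 0.00646266 * 2.48946 = 0.01609 V

0.01609 V


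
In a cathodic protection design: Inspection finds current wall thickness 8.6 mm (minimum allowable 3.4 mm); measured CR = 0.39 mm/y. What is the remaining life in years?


Apply the remaining-life relation: RL = (t_current − t_min) / CR
RL = (8.6 − 3.4) / 0.39 = 5.2 / 0.39 = 13.3 years

13.3 years


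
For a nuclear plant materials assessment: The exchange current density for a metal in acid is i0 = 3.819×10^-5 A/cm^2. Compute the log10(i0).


i0 = 3.819×10^-5 A/cm^2
log10(i0) = -4.418

-4.418


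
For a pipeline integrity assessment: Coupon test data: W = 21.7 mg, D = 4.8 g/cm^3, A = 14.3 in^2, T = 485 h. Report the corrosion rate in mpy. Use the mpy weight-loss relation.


Apply the mpy weight-loss relation: CR = 534 * W / (D * A * T)
Numerator: 534 * 21.7 = 11587.8
Denominator: 4.8 * 14.3 * 485 = 33290.4
CR = 11587.8 / 33290.4 = 0.34808 mpy

0.34808 mpy


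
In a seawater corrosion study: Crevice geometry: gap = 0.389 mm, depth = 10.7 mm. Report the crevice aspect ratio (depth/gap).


Aspect ratio = depth / gap
Ratio = 10.7 / 0.389 = 27.5

27.5


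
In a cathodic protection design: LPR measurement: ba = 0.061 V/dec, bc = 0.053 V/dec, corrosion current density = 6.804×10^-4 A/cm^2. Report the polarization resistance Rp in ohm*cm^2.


Apply the Stern-Geary equation: Rp = ba*bc / (2.303*icorr*(ba+bc))
ba*bc = 0.061*0.053 = 0.003233
ba+bc = 0.114; 2.303*icorr*(ba+bc) = 2.303*6.804×10^-4*0.114 = 1.7863358×10^-4
Rp = 0.003233 / 1.7863358×10^-4 = 18.1 ohm*cm^2

18.1 ohm*cm^2


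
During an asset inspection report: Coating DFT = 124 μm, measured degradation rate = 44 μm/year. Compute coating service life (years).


Service life = thickness / degradation rate
Life = 124 / 44 = 2.8 years

2.8 years


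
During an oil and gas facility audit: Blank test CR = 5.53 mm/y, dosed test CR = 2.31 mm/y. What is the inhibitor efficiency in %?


Apply the inhibitor-efficiency definition: IE = (CR_blank − CR_inh)/CR_blank × 100
IE = (5.53 − 2.31) / 5.53 × 100
IE = 3.22 / 5.53 × 100 = 58.2 %

58.2 %


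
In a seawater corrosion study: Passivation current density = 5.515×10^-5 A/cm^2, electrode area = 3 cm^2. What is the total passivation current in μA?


I = i_pass * A, then convert A → μA (×10^6)
I = 5.515×10^-5 * 3 * 10^6 = 165.45 μA

165.45 μA


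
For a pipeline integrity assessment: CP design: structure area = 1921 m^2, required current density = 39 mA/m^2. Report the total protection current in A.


I = area * current density, then convert mA → A (÷1000)
I = 1921 * 39 / 1000 = 74.92 A

74.92 A


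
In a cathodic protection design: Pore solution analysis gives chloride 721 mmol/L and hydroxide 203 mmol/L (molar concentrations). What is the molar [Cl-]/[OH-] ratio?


Threshold parameter = [Cl-] / [OH-] (molar basis; both in mmol/L, so units cancel)
Ratio = 721 / 203 = 3.55

3.55


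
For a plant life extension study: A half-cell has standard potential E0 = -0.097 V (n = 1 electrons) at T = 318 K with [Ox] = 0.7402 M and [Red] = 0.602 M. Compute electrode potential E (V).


Apply the Nernst equation: E = E0 + (RT/nF)*ln([Ox]/[Red])
Step 1: RT/nF = 8.314*318/(1*96485) = 0.02740169 V
Step 2: [Ox]/[Red] = 0.7402/0.602 = 1.229568
Step 3: ln(1.229568) = 0.206663
Step 4: correction = 0.02740169 * 0.206663 = 0.0057 V
E = -0.097 + 0.0057 = -0.0913 V

-0.0913 V


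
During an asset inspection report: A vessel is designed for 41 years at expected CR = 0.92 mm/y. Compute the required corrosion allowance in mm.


Corrosion allowance = CR × design life
CA = 0.92 * 41 = 37.72 mm

37.72 mm


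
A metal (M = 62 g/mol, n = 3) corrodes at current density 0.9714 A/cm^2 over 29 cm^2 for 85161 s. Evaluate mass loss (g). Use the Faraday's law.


Apply Faraday's law: m = i*A*t*M / (n*F)
Total charge passed Q = i*A*t = 0.9714*29*85161 = 2399036.4666 C
m = Q*M/(n*F) = 2399036.4666*62/(3*96485) = 513.863 g

513.863 g


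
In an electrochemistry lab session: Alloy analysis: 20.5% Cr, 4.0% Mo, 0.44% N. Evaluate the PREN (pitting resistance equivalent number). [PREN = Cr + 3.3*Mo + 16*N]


Apply the PREN formula: PREN = Cr + 3.3*Mo + 16*N
PREN = 20.5 + 3.3*4.0 + 16*0.44
PREN = 20.5 + 13.2 + 7.04 = 40.74

40.74


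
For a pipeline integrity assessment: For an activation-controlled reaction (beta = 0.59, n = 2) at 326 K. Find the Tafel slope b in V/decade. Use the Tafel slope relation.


Apply the Tafel slope relation: b = 2.303*R*T/(beta*n*F)
Numerator: 2.303 * 8.314 * 326 = 6241.97
Denominator: 0.59 * 2 * 96485 = 113852.3
b = 6241.97 / 113852.3 = 0.055 V/decade

0.055 V/decade


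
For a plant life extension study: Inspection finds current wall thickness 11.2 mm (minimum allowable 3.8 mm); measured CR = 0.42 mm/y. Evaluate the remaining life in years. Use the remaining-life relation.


Apply the remaining-life relation: RL = (t_current − t_min) / CR
RL = (11.2 − 3.8) / 0.42 = 7.4 / 0.42 = 17.6 years

17.6 years


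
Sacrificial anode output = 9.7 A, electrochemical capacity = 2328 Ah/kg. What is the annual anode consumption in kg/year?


Annual consumption = current * hours per year / capacity
Rate = 9.7 * 8760 / 2328 = 36.5 kg/year

36.5 kg/year


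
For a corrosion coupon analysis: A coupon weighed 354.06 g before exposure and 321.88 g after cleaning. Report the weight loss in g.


Weight loss = initial − final
WL = 354.06 − 321.88 = 32.18 g

32.18 g


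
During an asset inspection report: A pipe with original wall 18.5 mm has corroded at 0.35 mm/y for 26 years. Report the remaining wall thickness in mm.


Remaining wall = original − CR × time
t = 18.5 − 0.35*26 = 18.5 − 9.1 = 9.4 mm

9.4 mm


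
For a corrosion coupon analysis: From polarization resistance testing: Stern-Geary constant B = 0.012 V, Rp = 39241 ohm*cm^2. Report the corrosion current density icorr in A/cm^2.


Apply the Stern-Geary relation: icorr = B / Rp
icorr = 0.012 / 39241 = 3.058×10^-7 A/cm^2

3.058×10^-7 A/cm^2


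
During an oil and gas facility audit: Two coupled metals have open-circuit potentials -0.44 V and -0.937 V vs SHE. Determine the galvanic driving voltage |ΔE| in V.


Driving voltage is the absolute potential difference.
|ΔE| = |-0.44 − (-0.937)| = 0.497 V

0.497 V


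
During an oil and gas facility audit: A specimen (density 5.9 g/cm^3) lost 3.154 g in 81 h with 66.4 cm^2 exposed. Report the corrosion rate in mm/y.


Apply the mm/y weight-loss relation: CR = 87600 * W / (D * A * T)
Numerator: 87600 * 3.154 = 276290.4
Denominator: 5.9 * 66.4 * 81 = 31732.56
CR = 276290.4 / 31732.56 = 8.706842 mm/y

8.706842 mm/y


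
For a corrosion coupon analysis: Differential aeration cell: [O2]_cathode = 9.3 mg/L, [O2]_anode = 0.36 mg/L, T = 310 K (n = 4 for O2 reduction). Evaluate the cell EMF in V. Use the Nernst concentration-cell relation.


Apply the Nernst concentration-cell relation: E = (RT/nF)*ln(C_cathode/C_anode)
RT/nF = 8.314*310/(4*96485) = 0.00667808 V
ln(9.3/0.36) = 3.25167
E = 0.00667808 * 3.25167 = 0.02171 V

0.02171 V


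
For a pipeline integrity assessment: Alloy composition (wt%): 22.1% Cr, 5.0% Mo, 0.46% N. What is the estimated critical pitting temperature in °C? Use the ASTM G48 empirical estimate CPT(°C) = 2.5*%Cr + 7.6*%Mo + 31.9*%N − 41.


Apply the ASTM G48 empirical CPT estimate: CPT(°C) = 2.5*%Cr + 7.6*%Mo + 31.9*%N − 41
2.5*22.1 = 55.25; 7.6*5.0 = 38; 31.9*0.46 = 14.674
CPT = 55.25 + 38 + 14.674 − 41 = 66.924 °C
Rounded to 0.1 °C: CPT ≈ 66.9 °C

66.9 °C


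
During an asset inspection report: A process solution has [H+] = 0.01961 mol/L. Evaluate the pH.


pH = −log10[H+]
pH = −log10(0.01961) = 1.71

1.71


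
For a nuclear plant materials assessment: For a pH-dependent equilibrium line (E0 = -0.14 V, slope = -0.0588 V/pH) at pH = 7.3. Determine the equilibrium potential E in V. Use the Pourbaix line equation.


Apply the Pourbaix line equation: E = E0 + slope*pH
E = -0.14 + (-0.0588)*7.3 = -0.14 + (-0.42924) = -0.56924 V
Rounded to 4 decimal places: E = -0.5692 V

-0.5692 V


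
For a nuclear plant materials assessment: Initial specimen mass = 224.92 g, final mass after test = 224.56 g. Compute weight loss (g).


Weight loss = initial − final
WL = 224.92 − 224.56 = 0.36 g

0.36 g


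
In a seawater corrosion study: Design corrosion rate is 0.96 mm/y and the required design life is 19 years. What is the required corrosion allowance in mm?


Corrosion allowance = CR × design life
CA = 0.96 * 19 = 18.24 mm

18.24 mm


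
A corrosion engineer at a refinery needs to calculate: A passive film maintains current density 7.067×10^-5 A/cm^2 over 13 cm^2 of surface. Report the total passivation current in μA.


I = i_pass * A, then convert A → μA (×10^6)
I = 7.067×10^-5 * 13 * 10^6 = 918.71 μA

918.71 μA


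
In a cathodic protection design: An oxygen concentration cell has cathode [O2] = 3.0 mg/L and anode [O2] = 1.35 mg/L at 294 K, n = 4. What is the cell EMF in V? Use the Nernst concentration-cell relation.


Apply the Nernst concentration-cell relation: E = (RT/nF)*ln(C_cathode/C_anode)
RT/nF = 8.314*294/(4*96485) = 0.00633341 V
ln(3.0/1.35) = 0.79851
E = 0.00633341 * 0.79851 = 0.00506 V

0.00506 V


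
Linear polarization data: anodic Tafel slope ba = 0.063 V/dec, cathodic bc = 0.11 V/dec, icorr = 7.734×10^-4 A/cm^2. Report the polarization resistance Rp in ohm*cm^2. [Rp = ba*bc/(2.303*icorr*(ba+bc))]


Apply the Stern-Geary equation: Rp = ba*bc / (2.303*icorr*(ba+bc))
ba*bc = 0.063*0.11 = 0.00693
ba+bc = 0.173; 2.303*icorr*(ba+bc) = 2.303*7.734×10^-4*0.173 = 3.0813725×10^-4
Rp = 0.00693 / 3.0813725×10^-4 = 22.5 ohm*cm^2

22.5 ohm*cm^2


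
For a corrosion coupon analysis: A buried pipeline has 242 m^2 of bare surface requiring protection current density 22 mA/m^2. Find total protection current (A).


I = area * current density, then convert mA → A (÷1000)
I = 242 * 22 / 1000 = 5.32 A

5.32 A


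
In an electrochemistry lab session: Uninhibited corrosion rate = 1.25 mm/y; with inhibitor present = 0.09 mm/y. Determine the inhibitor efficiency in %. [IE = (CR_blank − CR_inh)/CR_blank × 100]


Apply the inhibitor-efficiency definition: IE = (CR_blank − CR_inh)/CR_blank × 100
IE = (1.25 − 0.09) / 1.25 × 100
IE = 1.16 / 1.25 × 100 = 92.8 %

92.8 %


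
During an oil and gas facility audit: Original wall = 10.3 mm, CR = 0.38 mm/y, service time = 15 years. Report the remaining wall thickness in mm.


Remaining wall = original − CR × time
t = 10.3 − 0.38*15 = 10.3 − 5.7 = 4.6 mm

4.6 mm


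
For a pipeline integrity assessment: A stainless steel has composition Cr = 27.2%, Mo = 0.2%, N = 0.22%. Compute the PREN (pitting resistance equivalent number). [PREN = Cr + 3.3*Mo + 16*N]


Apply the PREN formula: PREN = Cr + 3.3*Mo + 16*N
PREN = 27.2 + 3.3*0.2 + 16*0.22
PREN = 27.2 + 0.66 + 3.52 = 31.38

31.38


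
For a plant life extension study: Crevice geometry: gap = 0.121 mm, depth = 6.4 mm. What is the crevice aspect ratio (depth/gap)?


Aspect ratio = depth / gap
Ratio = 6.4 / 0.121 = 52.9

52.9


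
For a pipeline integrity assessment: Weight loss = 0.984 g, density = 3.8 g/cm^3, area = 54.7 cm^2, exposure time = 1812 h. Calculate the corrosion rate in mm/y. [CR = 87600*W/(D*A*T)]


Apply the mm/y weight-loss relation: CR = 87600 * W / (D * A * T)
Numerator: 87600 * 0.984 = 86198.4
Denominator: 3.8 * 54.7 * 1812 = 376642.32
CR = 86198.4 / 376642.32 = 0.22886 mm/y

0.22886 mm/y


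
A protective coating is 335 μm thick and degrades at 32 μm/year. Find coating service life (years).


Service life = thickness / degradation rate
Life = 335 / 32 = 10.5 years

10.5 years


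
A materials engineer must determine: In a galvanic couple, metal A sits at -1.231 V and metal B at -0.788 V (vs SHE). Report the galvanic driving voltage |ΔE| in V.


Driving voltage is the absolute potential difference.
|ΔE| = |-1.231 − (-0.788)| = 0.443 V

0.443 V


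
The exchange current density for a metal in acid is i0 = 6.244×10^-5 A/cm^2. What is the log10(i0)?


i0 = 6.244×10^-5 A/cm^2
log10(i0) = -4.205

-4.205


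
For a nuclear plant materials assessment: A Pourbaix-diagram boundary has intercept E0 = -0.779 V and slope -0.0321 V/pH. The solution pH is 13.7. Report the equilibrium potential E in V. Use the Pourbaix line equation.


Apply the Pourbaix line equation: E = E0 + slope*pH
E = -0.779 + (-0.0321)*13.7 = -0.779 + (-0.43977) = -1.21877 V
Rounded to 3 decimal places: E = -1.219 V

-1.219 V


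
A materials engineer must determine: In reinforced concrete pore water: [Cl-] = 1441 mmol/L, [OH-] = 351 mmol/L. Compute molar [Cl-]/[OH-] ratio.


Threshold parameter = [Cl-] / [OH-] (molar basis; both in mmol/L, so units cancel)
Ratio = 1441 / 351 = 4.11

4.11


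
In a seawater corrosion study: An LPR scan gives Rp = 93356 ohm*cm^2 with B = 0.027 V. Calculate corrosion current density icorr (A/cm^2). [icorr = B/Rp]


Apply the Stern-Geary relation: icorr = B / Rp
icorr = 0.027 / 93356 = 2.892×10^-7 A/cm^2

2.892×10^-7 A/cm^2


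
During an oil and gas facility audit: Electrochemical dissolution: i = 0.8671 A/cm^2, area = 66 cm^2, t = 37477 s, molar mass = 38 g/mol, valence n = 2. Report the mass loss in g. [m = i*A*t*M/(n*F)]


Apply Faraday's law: m = i*A*t*M / (n*F)
Total charge passed Q = i*A*t = 0.8671*66*37477 = 2144756.2422 C
m = Q*M/(n*F) = 2144756.2422*38/(2*96485) = 422.349 g

422.349 g


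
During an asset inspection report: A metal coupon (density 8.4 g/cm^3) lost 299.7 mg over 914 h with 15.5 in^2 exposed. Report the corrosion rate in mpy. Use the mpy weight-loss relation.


Apply the mpy weight-loss relation: CR = 534 * W / (D * A * T)
Numerator: 534 * 299.7 = 160039.8
Denominator: 8.4 * 15.5 * 914 = 119002.8
CR = 160039.8 / 119002.8 = 1.3448 mpy

1.3448 mpy


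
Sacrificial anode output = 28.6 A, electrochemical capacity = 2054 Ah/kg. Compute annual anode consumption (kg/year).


Annual consumption = current * hours per year / capacity
Rate = 28.6 * 8760 / 2054 = 122.0 kg/year

122.0 kg/year


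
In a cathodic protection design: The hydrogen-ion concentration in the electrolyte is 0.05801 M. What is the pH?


pH = −log10[H+]
pH = −log10(0.05801) = 1.24

1.24


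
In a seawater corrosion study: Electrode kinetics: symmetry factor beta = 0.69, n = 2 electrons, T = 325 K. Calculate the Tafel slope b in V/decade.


Apply the Tafel slope relation: b = 2.303*R*T/(beta*n*F)
Numerator: 2.303 * 8.314 * 325 = 6222.82
Denominator: 0.69 * 2 * 96485 = 133149.3
b = 6222.82 / 133149.3 = 0.047 V/decade

0.047 V/decade


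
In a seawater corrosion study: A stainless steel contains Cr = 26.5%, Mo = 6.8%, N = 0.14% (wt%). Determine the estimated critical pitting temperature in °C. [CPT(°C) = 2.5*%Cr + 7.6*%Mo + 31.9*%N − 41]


Apply the ASTM G48 empirical CPT estimate: CPT(°C) = 2.5*%Cr + 7.6*%Mo + 31.9*%N − 41
2.5*26.5 = 66.25; 7.6*6.8 = 51.68; 31.9*0.14 = 4.466
CPT = 66.25 + 51.68 + 4.466 − 41 = 81.396 °C
Rounded to 0.1 °C: CPT ≈ 81.4 °C

81.4 °C


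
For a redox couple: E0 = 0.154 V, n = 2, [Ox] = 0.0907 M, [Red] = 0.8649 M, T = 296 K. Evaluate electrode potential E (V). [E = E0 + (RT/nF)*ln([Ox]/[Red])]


Apply the Nernst equation: E = E0 + (RT/nF)*ln([Ox]/[Red])
Step 1: RT/nF = 8.314*296/(2*96485) = 0.01275299 V
Step 2: [Ox]/[Red] = 0.0907/0.8649 = 0.104868
Step 3: ln(0.104868) = -2.255053
Step 4: correction = 0.01275299 * -2.255053 = -0.0288 V
E = 0.154 + -0.0288 = 0.1252 V

0.1252 V


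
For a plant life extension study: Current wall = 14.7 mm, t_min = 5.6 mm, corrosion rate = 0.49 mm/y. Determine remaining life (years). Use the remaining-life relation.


Apply the remaining-life relation: RL = (t_current − t_min) / CR
RL = (14.7 − 5.6) / 0.49 = 9.1 / 0.49 = 18.6 years

18.6 years


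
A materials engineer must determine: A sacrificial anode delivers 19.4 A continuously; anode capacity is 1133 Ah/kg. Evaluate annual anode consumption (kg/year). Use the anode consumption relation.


Annual consumption = current * hours per year / capacity
Rate = 19.4 * 8760 / 1133 = 150.0 kg/year

150.0 kg/year
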